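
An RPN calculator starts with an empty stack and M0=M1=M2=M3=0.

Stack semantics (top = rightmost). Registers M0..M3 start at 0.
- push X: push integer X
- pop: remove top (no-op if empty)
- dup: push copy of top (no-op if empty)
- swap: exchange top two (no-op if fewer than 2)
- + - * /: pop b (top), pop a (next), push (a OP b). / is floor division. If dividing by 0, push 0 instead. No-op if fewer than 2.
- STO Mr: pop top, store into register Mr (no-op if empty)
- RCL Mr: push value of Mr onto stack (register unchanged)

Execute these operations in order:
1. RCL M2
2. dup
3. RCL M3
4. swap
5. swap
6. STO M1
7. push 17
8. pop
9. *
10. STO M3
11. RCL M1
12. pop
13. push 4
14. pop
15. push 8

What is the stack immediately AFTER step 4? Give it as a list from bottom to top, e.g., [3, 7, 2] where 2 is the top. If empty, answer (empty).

After op 1 (RCL M2): stack=[0] mem=[0,0,0,0]
After op 2 (dup): stack=[0,0] mem=[0,0,0,0]
After op 3 (RCL M3): stack=[0,0,0] mem=[0,0,0,0]
After op 4 (swap): stack=[0,0,0] mem=[0,0,0,0]

[0, 0, 0]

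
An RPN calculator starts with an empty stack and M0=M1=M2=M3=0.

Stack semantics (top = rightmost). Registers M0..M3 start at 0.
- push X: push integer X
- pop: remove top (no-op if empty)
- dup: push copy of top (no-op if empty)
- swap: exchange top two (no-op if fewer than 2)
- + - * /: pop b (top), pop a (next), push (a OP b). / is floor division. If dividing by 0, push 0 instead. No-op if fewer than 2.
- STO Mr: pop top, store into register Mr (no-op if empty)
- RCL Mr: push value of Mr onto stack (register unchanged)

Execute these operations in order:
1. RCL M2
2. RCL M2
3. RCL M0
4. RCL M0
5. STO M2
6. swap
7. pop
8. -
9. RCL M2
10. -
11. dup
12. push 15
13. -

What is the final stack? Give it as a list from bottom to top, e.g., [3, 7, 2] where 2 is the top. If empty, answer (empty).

After op 1 (RCL M2): stack=[0] mem=[0,0,0,0]
After op 2 (RCL M2): stack=[0,0] mem=[0,0,0,0]
After op 3 (RCL M0): stack=[0,0,0] mem=[0,0,0,0]
After op 4 (RCL M0): stack=[0,0,0,0] mem=[0,0,0,0]
After op 5 (STO M2): stack=[0,0,0] mem=[0,0,0,0]
After op 6 (swap): stack=[0,0,0] mem=[0,0,0,0]
After op 7 (pop): stack=[0,0] mem=[0,0,0,0]
After op 8 (-): stack=[0] mem=[0,0,0,0]
After op 9 (RCL M2): stack=[0,0] mem=[0,0,0,0]
After op 10 (-): stack=[0] mem=[0,0,0,0]
After op 11 (dup): stack=[0,0] mem=[0,0,0,0]
After op 12 (push 15): stack=[0,0,15] mem=[0,0,0,0]
After op 13 (-): stack=[0,-15] mem=[0,0,0,0]

Answer: [0, -15]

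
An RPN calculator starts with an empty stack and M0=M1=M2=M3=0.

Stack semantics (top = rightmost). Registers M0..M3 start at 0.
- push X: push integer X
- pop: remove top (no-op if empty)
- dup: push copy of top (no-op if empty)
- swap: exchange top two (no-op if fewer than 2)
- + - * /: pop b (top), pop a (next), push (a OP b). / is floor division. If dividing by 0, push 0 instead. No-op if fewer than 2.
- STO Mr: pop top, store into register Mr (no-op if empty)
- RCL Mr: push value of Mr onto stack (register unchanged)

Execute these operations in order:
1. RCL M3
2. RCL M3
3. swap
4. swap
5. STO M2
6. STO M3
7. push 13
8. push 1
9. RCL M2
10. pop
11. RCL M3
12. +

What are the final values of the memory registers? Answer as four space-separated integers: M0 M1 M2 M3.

After op 1 (RCL M3): stack=[0] mem=[0,0,0,0]
After op 2 (RCL M3): stack=[0,0] mem=[0,0,0,0]
After op 3 (swap): stack=[0,0] mem=[0,0,0,0]
After op 4 (swap): stack=[0,0] mem=[0,0,0,0]
After op 5 (STO M2): stack=[0] mem=[0,0,0,0]
After op 6 (STO M3): stack=[empty] mem=[0,0,0,0]
After op 7 (push 13): stack=[13] mem=[0,0,0,0]
After op 8 (push 1): stack=[13,1] mem=[0,0,0,0]
After op 9 (RCL M2): stack=[13,1,0] mem=[0,0,0,0]
After op 10 (pop): stack=[13,1] mem=[0,0,0,0]
After op 11 (RCL M3): stack=[13,1,0] mem=[0,0,0,0]
After op 12 (+): stack=[13,1] mem=[0,0,0,0]

Answer: 0 0 0 0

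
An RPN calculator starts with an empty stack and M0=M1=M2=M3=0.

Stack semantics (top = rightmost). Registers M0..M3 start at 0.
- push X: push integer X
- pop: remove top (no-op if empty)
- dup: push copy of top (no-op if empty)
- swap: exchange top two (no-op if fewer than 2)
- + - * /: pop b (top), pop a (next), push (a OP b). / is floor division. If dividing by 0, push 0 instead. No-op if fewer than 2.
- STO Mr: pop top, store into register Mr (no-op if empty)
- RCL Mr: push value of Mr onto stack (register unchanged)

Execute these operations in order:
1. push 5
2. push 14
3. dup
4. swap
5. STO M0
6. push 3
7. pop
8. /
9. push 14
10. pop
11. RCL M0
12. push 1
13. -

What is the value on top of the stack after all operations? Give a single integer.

Answer: 13

Derivation:
After op 1 (push 5): stack=[5] mem=[0,0,0,0]
After op 2 (push 14): stack=[5,14] mem=[0,0,0,0]
After op 3 (dup): stack=[5,14,14] mem=[0,0,0,0]
After op 4 (swap): stack=[5,14,14] mem=[0,0,0,0]
After op 5 (STO M0): stack=[5,14] mem=[14,0,0,0]
After op 6 (push 3): stack=[5,14,3] mem=[14,0,0,0]
After op 7 (pop): stack=[5,14] mem=[14,0,0,0]
After op 8 (/): stack=[0] mem=[14,0,0,0]
After op 9 (push 14): stack=[0,14] mem=[14,0,0,0]
After op 10 (pop): stack=[0] mem=[14,0,0,0]
After op 11 (RCL M0): stack=[0,14] mem=[14,0,0,0]
After op 12 (push 1): stack=[0,14,1] mem=[14,0,0,0]
After op 13 (-): stack=[0,13] mem=[14,0,0,0]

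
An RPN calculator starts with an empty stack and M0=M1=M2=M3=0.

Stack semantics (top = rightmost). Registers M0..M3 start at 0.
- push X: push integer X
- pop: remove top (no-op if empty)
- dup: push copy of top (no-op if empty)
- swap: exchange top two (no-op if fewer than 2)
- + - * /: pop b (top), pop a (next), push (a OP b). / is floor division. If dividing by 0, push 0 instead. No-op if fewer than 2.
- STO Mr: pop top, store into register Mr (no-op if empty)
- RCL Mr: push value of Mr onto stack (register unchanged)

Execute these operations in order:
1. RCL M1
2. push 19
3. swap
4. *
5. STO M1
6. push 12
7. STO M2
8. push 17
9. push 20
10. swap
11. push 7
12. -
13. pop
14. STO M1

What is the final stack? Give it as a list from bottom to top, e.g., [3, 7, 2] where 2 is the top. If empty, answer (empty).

After op 1 (RCL M1): stack=[0] mem=[0,0,0,0]
After op 2 (push 19): stack=[0,19] mem=[0,0,0,0]
After op 3 (swap): stack=[19,0] mem=[0,0,0,0]
After op 4 (*): stack=[0] mem=[0,0,0,0]
After op 5 (STO M1): stack=[empty] mem=[0,0,0,0]
After op 6 (push 12): stack=[12] mem=[0,0,0,0]
After op 7 (STO M2): stack=[empty] mem=[0,0,12,0]
After op 8 (push 17): stack=[17] mem=[0,0,12,0]
After op 9 (push 20): stack=[17,20] mem=[0,0,12,0]
After op 10 (swap): stack=[20,17] mem=[0,0,12,0]
After op 11 (push 7): stack=[20,17,7] mem=[0,0,12,0]
After op 12 (-): stack=[20,10] mem=[0,0,12,0]
After op 13 (pop): stack=[20] mem=[0,0,12,0]
After op 14 (STO M1): stack=[empty] mem=[0,20,12,0]

Answer: (empty)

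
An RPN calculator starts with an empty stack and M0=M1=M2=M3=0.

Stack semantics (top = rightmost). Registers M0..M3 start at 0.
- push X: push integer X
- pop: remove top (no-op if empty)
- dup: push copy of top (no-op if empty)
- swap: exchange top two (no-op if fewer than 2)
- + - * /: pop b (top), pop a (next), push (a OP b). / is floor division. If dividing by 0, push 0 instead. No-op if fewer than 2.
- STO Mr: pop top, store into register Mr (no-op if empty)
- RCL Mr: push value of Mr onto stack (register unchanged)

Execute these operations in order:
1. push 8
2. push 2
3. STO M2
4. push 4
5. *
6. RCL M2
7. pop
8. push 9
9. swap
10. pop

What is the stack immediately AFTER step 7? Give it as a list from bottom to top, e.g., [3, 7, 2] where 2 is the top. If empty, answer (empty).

After op 1 (push 8): stack=[8] mem=[0,0,0,0]
After op 2 (push 2): stack=[8,2] mem=[0,0,0,0]
After op 3 (STO M2): stack=[8] mem=[0,0,2,0]
After op 4 (push 4): stack=[8,4] mem=[0,0,2,0]
After op 5 (*): stack=[32] mem=[0,0,2,0]
After op 6 (RCL M2): stack=[32,2] mem=[0,0,2,0]
After op 7 (pop): stack=[32] mem=[0,0,2,0]

[32]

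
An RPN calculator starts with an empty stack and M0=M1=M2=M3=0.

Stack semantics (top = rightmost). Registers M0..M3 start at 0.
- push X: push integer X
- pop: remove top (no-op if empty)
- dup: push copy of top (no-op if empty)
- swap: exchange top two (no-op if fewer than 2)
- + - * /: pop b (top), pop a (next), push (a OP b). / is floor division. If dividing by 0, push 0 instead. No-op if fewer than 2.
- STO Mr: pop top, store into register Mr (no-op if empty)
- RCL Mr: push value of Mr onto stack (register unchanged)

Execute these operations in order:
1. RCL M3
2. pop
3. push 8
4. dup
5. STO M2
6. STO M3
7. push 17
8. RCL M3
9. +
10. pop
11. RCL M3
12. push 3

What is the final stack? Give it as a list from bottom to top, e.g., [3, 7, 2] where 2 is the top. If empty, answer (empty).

After op 1 (RCL M3): stack=[0] mem=[0,0,0,0]
After op 2 (pop): stack=[empty] mem=[0,0,0,0]
After op 3 (push 8): stack=[8] mem=[0,0,0,0]
After op 4 (dup): stack=[8,8] mem=[0,0,0,0]
After op 5 (STO M2): stack=[8] mem=[0,0,8,0]
After op 6 (STO M3): stack=[empty] mem=[0,0,8,8]
After op 7 (push 17): stack=[17] mem=[0,0,8,8]
After op 8 (RCL M3): stack=[17,8] mem=[0,0,8,8]
After op 9 (+): stack=[25] mem=[0,0,8,8]
After op 10 (pop): stack=[empty] mem=[0,0,8,8]
After op 11 (RCL M3): stack=[8] mem=[0,0,8,8]
After op 12 (push 3): stack=[8,3] mem=[0,0,8,8]

Answer: [8, 3]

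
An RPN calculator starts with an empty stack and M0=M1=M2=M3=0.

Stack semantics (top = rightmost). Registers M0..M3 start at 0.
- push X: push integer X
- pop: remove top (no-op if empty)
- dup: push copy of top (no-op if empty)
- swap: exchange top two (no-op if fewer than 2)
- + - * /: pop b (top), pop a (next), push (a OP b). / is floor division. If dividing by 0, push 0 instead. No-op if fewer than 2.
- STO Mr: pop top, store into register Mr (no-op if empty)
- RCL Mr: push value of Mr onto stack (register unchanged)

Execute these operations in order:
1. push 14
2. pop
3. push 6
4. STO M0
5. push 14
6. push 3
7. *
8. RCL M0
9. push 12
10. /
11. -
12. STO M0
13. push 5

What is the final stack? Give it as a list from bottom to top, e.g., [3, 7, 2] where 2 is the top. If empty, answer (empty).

After op 1 (push 14): stack=[14] mem=[0,0,0,0]
After op 2 (pop): stack=[empty] mem=[0,0,0,0]
After op 3 (push 6): stack=[6] mem=[0,0,0,0]
After op 4 (STO M0): stack=[empty] mem=[6,0,0,0]
After op 5 (push 14): stack=[14] mem=[6,0,0,0]
After op 6 (push 3): stack=[14,3] mem=[6,0,0,0]
After op 7 (*): stack=[42] mem=[6,0,0,0]
After op 8 (RCL M0): stack=[42,6] mem=[6,0,0,0]
After op 9 (push 12): stack=[42,6,12] mem=[6,0,0,0]
After op 10 (/): stack=[42,0] mem=[6,0,0,0]
After op 11 (-): stack=[42] mem=[6,0,0,0]
After op 12 (STO M0): stack=[empty] mem=[42,0,0,0]
After op 13 (push 5): stack=[5] mem=[42,0,0,0]

Answer: [5]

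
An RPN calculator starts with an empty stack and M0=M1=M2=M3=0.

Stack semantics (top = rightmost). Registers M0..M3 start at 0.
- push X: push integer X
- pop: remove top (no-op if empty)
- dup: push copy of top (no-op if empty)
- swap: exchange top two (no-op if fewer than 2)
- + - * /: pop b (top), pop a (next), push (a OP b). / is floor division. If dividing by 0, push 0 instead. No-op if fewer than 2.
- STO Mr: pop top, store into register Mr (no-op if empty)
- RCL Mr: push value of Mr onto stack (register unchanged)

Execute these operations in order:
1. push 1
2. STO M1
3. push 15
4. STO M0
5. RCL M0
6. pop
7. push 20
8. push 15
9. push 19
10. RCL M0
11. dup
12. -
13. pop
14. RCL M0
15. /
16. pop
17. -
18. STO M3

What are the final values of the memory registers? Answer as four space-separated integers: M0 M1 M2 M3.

Answer: 15 1 0 5

Derivation:
After op 1 (push 1): stack=[1] mem=[0,0,0,0]
After op 2 (STO M1): stack=[empty] mem=[0,1,0,0]
After op 3 (push 15): stack=[15] mem=[0,1,0,0]
After op 4 (STO M0): stack=[empty] mem=[15,1,0,0]
After op 5 (RCL M0): stack=[15] mem=[15,1,0,0]
After op 6 (pop): stack=[empty] mem=[15,1,0,0]
After op 7 (push 20): stack=[20] mem=[15,1,0,0]
After op 8 (push 15): stack=[20,15] mem=[15,1,0,0]
After op 9 (push 19): stack=[20,15,19] mem=[15,1,0,0]
After op 10 (RCL M0): stack=[20,15,19,15] mem=[15,1,0,0]
After op 11 (dup): stack=[20,15,19,15,15] mem=[15,1,0,0]
After op 12 (-): stack=[20,15,19,0] mem=[15,1,0,0]
After op 13 (pop): stack=[20,15,19] mem=[15,1,0,0]
After op 14 (RCL M0): stack=[20,15,19,15] mem=[15,1,0,0]
After op 15 (/): stack=[20,15,1] mem=[15,1,0,0]
After op 16 (pop): stack=[20,15] mem=[15,1,0,0]
After op 17 (-): stack=[5] mem=[15,1,0,0]
After op 18 (STO M3): stack=[empty] mem=[15,1,0,5]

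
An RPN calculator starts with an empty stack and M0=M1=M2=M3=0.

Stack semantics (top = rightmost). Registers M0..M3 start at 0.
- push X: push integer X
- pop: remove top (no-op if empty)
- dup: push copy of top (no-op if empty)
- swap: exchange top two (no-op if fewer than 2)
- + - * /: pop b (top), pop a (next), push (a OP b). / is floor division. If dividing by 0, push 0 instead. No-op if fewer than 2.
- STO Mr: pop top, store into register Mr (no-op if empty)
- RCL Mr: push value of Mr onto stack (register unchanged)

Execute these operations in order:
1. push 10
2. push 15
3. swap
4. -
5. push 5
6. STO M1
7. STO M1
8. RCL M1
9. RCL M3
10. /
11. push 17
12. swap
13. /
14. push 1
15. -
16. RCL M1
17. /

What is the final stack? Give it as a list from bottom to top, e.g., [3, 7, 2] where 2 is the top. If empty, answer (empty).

Answer: [-1]

Derivation:
After op 1 (push 10): stack=[10] mem=[0,0,0,0]
After op 2 (push 15): stack=[10,15] mem=[0,0,0,0]
After op 3 (swap): stack=[15,10] mem=[0,0,0,0]
After op 4 (-): stack=[5] mem=[0,0,0,0]
After op 5 (push 5): stack=[5,5] mem=[0,0,0,0]
After op 6 (STO M1): stack=[5] mem=[0,5,0,0]
After op 7 (STO M1): stack=[empty] mem=[0,5,0,0]
After op 8 (RCL M1): stack=[5] mem=[0,5,0,0]
After op 9 (RCL M3): stack=[5,0] mem=[0,5,0,0]
After op 10 (/): stack=[0] mem=[0,5,0,0]
After op 11 (push 17): stack=[0,17] mem=[0,5,0,0]
After op 12 (swap): stack=[17,0] mem=[0,5,0,0]
After op 13 (/): stack=[0] mem=[0,5,0,0]
After op 14 (push 1): stack=[0,1] mem=[0,5,0,0]
After op 15 (-): stack=[-1] mem=[0,5,0,0]
After op 16 (RCL M1): stack=[-1,5] mem=[0,5,0,0]
After op 17 (/): stack=[-1] mem=[0,5,0,0]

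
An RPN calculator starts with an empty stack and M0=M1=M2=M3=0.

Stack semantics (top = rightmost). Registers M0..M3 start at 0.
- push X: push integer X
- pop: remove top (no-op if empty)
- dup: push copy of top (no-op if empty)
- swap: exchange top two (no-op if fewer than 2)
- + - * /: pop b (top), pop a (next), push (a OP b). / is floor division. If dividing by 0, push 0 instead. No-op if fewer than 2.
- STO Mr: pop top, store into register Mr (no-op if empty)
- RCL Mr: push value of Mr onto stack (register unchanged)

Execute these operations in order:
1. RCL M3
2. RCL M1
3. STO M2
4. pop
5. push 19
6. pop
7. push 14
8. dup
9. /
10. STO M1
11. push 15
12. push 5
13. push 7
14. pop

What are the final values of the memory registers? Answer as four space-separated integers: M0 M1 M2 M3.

After op 1 (RCL M3): stack=[0] mem=[0,0,0,0]
After op 2 (RCL M1): stack=[0,0] mem=[0,0,0,0]
After op 3 (STO M2): stack=[0] mem=[0,0,0,0]
After op 4 (pop): stack=[empty] mem=[0,0,0,0]
After op 5 (push 19): stack=[19] mem=[0,0,0,0]
After op 6 (pop): stack=[empty] mem=[0,0,0,0]
After op 7 (push 14): stack=[14] mem=[0,0,0,0]
After op 8 (dup): stack=[14,14] mem=[0,0,0,0]
After op 9 (/): stack=[1] mem=[0,0,0,0]
After op 10 (STO M1): stack=[empty] mem=[0,1,0,0]
After op 11 (push 15): stack=[15] mem=[0,1,0,0]
After op 12 (push 5): stack=[15,5] mem=[0,1,0,0]
After op 13 (push 7): stack=[15,5,7] mem=[0,1,0,0]
After op 14 (pop): stack=[15,5] mem=[0,1,0,0]

Answer: 0 1 0 0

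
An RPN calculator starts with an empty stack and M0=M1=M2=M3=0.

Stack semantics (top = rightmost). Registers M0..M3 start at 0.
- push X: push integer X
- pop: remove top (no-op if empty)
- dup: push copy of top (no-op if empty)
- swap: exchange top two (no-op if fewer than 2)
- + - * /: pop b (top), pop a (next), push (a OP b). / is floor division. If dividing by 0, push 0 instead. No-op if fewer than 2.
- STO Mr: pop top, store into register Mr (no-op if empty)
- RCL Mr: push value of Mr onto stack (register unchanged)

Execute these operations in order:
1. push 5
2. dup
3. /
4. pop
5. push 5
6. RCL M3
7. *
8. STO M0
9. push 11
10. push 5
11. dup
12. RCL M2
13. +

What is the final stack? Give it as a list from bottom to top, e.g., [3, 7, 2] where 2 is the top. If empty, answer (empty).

Answer: [11, 5, 5]

Derivation:
After op 1 (push 5): stack=[5] mem=[0,0,0,0]
After op 2 (dup): stack=[5,5] mem=[0,0,0,0]
After op 3 (/): stack=[1] mem=[0,0,0,0]
After op 4 (pop): stack=[empty] mem=[0,0,0,0]
After op 5 (push 5): stack=[5] mem=[0,0,0,0]
After op 6 (RCL M3): stack=[5,0] mem=[0,0,0,0]
After op 7 (*): stack=[0] mem=[0,0,0,0]
After op 8 (STO M0): stack=[empty] mem=[0,0,0,0]
After op 9 (push 11): stack=[11] mem=[0,0,0,0]
After op 10 (push 5): stack=[11,5] mem=[0,0,0,0]
After op 11 (dup): stack=[11,5,5] mem=[0,0,0,0]
After op 12 (RCL M2): stack=[11,5,5,0] mem=[0,0,0,0]
After op 13 (+): stack=[11,5,5] mem=[0,0,0,0]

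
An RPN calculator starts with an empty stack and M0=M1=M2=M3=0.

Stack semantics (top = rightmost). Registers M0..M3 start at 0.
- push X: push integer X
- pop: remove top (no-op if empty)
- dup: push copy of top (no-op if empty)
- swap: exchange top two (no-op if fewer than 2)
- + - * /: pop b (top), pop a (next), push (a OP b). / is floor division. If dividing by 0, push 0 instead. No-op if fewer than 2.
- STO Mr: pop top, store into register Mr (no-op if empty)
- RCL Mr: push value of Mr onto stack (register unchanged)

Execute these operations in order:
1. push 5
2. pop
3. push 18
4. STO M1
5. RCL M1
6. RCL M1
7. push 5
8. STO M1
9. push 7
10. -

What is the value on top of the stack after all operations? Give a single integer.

Answer: 11

Derivation:
After op 1 (push 5): stack=[5] mem=[0,0,0,0]
After op 2 (pop): stack=[empty] mem=[0,0,0,0]
After op 3 (push 18): stack=[18] mem=[0,0,0,0]
After op 4 (STO M1): stack=[empty] mem=[0,18,0,0]
After op 5 (RCL M1): stack=[18] mem=[0,18,0,0]
After op 6 (RCL M1): stack=[18,18] mem=[0,18,0,0]
After op 7 (push 5): stack=[18,18,5] mem=[0,18,0,0]
After op 8 (STO M1): stack=[18,18] mem=[0,5,0,0]
After op 9 (push 7): stack=[18,18,7] mem=[0,5,0,0]
After op 10 (-): stack=[18,11] mem=[0,5,0,0]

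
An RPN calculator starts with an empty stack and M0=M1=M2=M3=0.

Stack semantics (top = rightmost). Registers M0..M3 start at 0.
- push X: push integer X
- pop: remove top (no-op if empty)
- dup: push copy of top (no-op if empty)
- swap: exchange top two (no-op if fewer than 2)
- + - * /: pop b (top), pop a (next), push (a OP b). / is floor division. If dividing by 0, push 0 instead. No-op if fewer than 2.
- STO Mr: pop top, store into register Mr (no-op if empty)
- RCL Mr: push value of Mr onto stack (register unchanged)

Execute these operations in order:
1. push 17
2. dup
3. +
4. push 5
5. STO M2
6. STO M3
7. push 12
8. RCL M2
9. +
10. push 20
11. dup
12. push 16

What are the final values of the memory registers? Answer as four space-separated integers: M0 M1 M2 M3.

Answer: 0 0 5 34

Derivation:
After op 1 (push 17): stack=[17] mem=[0,0,0,0]
After op 2 (dup): stack=[17,17] mem=[0,0,0,0]
After op 3 (+): stack=[34] mem=[0,0,0,0]
After op 4 (push 5): stack=[34,5] mem=[0,0,0,0]
After op 5 (STO M2): stack=[34] mem=[0,0,5,0]
After op 6 (STO M3): stack=[empty] mem=[0,0,5,34]
After op 7 (push 12): stack=[12] mem=[0,0,5,34]
After op 8 (RCL M2): stack=[12,5] mem=[0,0,5,34]
After op 9 (+): stack=[17] mem=[0,0,5,34]
After op 10 (push 20): stack=[17,20] mem=[0,0,5,34]
After op 11 (dup): stack=[17,20,20] mem=[0,0,5,34]
After op 12 (push 16): stack=[17,20,20,16] mem=[0,0,5,34]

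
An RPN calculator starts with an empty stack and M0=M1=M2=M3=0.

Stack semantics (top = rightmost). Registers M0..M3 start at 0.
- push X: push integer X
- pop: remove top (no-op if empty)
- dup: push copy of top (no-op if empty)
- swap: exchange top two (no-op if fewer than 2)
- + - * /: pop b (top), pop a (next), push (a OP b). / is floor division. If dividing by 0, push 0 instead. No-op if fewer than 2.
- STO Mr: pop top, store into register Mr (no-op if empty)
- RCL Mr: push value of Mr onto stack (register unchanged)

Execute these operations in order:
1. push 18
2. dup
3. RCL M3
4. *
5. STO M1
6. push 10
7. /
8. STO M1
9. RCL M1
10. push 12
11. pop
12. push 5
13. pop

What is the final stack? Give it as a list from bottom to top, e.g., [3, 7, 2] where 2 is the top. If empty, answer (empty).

Answer: [1]

Derivation:
After op 1 (push 18): stack=[18] mem=[0,0,0,0]
After op 2 (dup): stack=[18,18] mem=[0,0,0,0]
After op 3 (RCL M3): stack=[18,18,0] mem=[0,0,0,0]
After op 4 (*): stack=[18,0] mem=[0,0,0,0]
After op 5 (STO M1): stack=[18] mem=[0,0,0,0]
After op 6 (push 10): stack=[18,10] mem=[0,0,0,0]
After op 7 (/): stack=[1] mem=[0,0,0,0]
After op 8 (STO M1): stack=[empty] mem=[0,1,0,0]
After op 9 (RCL M1): stack=[1] mem=[0,1,0,0]
After op 10 (push 12): stack=[1,12] mem=[0,1,0,0]
After op 11 (pop): stack=[1] mem=[0,1,0,0]
After op 12 (push 5): stack=[1,5] mem=[0,1,0,0]
After op 13 (pop): stack=[1] mem=[0,1,0,0]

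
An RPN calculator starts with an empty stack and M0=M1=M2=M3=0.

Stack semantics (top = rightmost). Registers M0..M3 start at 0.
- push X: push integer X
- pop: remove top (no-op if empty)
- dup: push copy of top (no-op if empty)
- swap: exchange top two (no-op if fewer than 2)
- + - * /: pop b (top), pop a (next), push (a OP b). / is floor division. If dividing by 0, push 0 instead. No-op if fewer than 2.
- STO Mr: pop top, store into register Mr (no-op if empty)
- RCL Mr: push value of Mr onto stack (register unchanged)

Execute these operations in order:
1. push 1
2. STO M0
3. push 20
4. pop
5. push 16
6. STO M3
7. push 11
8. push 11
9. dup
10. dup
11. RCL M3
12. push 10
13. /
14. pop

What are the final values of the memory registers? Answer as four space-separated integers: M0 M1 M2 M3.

After op 1 (push 1): stack=[1] mem=[0,0,0,0]
After op 2 (STO M0): stack=[empty] mem=[1,0,0,0]
After op 3 (push 20): stack=[20] mem=[1,0,0,0]
After op 4 (pop): stack=[empty] mem=[1,0,0,0]
After op 5 (push 16): stack=[16] mem=[1,0,0,0]
After op 6 (STO M3): stack=[empty] mem=[1,0,0,16]
After op 7 (push 11): stack=[11] mem=[1,0,0,16]
After op 8 (push 11): stack=[11,11] mem=[1,0,0,16]
After op 9 (dup): stack=[11,11,11] mem=[1,0,0,16]
After op 10 (dup): stack=[11,11,11,11] mem=[1,0,0,16]
After op 11 (RCL M3): stack=[11,11,11,11,16] mem=[1,0,0,16]
After op 12 (push 10): stack=[11,11,11,11,16,10] mem=[1,0,0,16]
After op 13 (/): stack=[11,11,11,11,1] mem=[1,0,0,16]
After op 14 (pop): stack=[11,11,11,11] mem=[1,0,0,16]

Answer: 1 0 0 16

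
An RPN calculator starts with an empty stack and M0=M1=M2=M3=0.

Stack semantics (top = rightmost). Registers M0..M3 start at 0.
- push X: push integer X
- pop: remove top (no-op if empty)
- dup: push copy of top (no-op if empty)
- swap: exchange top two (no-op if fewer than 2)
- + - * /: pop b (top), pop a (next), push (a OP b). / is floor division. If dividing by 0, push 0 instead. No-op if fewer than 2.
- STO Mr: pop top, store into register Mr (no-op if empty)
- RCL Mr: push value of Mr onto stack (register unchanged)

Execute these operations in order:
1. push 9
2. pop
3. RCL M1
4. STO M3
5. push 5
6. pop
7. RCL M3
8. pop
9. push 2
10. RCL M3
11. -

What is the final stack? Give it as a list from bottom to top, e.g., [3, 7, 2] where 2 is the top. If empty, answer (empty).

Answer: [2]

Derivation:
After op 1 (push 9): stack=[9] mem=[0,0,0,0]
After op 2 (pop): stack=[empty] mem=[0,0,0,0]
After op 3 (RCL M1): stack=[0] mem=[0,0,0,0]
After op 4 (STO M3): stack=[empty] mem=[0,0,0,0]
After op 5 (push 5): stack=[5] mem=[0,0,0,0]
After op 6 (pop): stack=[empty] mem=[0,0,0,0]
After op 7 (RCL M3): stack=[0] mem=[0,0,0,0]
After op 8 (pop): stack=[empty] mem=[0,0,0,0]
After op 9 (push 2): stack=[2] mem=[0,0,0,0]
After op 10 (RCL M3): stack=[2,0] mem=[0,0,0,0]
After op 11 (-): stack=[2] mem=[0,0,0,0]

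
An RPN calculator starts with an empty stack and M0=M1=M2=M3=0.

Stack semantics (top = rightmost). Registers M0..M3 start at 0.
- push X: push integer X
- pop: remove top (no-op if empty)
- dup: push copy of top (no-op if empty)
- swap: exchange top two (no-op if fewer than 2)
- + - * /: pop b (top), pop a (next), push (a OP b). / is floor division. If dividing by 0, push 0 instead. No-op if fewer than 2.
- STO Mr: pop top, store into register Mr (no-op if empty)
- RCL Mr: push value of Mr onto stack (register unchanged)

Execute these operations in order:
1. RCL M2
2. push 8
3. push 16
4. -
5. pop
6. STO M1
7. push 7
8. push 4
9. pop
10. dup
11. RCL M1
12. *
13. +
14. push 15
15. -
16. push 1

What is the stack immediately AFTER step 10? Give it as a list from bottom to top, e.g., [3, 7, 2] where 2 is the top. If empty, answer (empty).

After op 1 (RCL M2): stack=[0] mem=[0,0,0,0]
After op 2 (push 8): stack=[0,8] mem=[0,0,0,0]
After op 3 (push 16): stack=[0,8,16] mem=[0,0,0,0]
After op 4 (-): stack=[0,-8] mem=[0,0,0,0]
After op 5 (pop): stack=[0] mem=[0,0,0,0]
After op 6 (STO M1): stack=[empty] mem=[0,0,0,0]
After op 7 (push 7): stack=[7] mem=[0,0,0,0]
After op 8 (push 4): stack=[7,4] mem=[0,0,0,0]
After op 9 (pop): stack=[7] mem=[0,0,0,0]
After op 10 (dup): stack=[7,7] mem=[0,0,0,0]

[7, 7]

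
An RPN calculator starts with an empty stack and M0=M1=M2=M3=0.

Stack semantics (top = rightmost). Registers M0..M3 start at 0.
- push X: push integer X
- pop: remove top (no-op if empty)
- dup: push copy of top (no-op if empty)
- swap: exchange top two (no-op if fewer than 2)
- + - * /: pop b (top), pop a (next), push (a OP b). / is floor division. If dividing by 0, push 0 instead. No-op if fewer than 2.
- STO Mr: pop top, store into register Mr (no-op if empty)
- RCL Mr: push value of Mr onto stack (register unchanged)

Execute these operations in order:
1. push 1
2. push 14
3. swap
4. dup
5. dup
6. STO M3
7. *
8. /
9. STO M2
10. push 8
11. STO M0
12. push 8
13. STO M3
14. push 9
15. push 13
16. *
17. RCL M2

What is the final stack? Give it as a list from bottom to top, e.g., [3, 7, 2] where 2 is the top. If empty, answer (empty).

After op 1 (push 1): stack=[1] mem=[0,0,0,0]
After op 2 (push 14): stack=[1,14] mem=[0,0,0,0]
After op 3 (swap): stack=[14,1] mem=[0,0,0,0]
After op 4 (dup): stack=[14,1,1] mem=[0,0,0,0]
After op 5 (dup): stack=[14,1,1,1] mem=[0,0,0,0]
After op 6 (STO M3): stack=[14,1,1] mem=[0,0,0,1]
After op 7 (*): stack=[14,1] mem=[0,0,0,1]
After op 8 (/): stack=[14] mem=[0,0,0,1]
After op 9 (STO M2): stack=[empty] mem=[0,0,14,1]
After op 10 (push 8): stack=[8] mem=[0,0,14,1]
After op 11 (STO M0): stack=[empty] mem=[8,0,14,1]
After op 12 (push 8): stack=[8] mem=[8,0,14,1]
After op 13 (STO M3): stack=[empty] mem=[8,0,14,8]
After op 14 (push 9): stack=[9] mem=[8,0,14,8]
After op 15 (push 13): stack=[9,13] mem=[8,0,14,8]
After op 16 (*): stack=[117] mem=[8,0,14,8]
After op 17 (RCL M2): stack=[117,14] mem=[8,0,14,8]

Answer: [117, 14]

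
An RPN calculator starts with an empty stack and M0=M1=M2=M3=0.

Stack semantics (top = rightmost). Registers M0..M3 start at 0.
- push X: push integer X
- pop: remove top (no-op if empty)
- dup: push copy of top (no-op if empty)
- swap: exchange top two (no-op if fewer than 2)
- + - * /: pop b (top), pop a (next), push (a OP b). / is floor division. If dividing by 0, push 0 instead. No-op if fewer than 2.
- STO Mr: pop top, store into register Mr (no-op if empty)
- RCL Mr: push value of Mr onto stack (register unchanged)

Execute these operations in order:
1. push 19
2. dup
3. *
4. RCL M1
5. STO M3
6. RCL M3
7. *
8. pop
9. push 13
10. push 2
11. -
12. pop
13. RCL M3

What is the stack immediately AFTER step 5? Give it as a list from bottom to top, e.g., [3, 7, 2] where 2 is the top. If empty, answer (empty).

After op 1 (push 19): stack=[19] mem=[0,0,0,0]
After op 2 (dup): stack=[19,19] mem=[0,0,0,0]
After op 3 (*): stack=[361] mem=[0,0,0,0]
After op 4 (RCL M1): stack=[361,0] mem=[0,0,0,0]
After op 5 (STO M3): stack=[361] mem=[0,0,0,0]

[361]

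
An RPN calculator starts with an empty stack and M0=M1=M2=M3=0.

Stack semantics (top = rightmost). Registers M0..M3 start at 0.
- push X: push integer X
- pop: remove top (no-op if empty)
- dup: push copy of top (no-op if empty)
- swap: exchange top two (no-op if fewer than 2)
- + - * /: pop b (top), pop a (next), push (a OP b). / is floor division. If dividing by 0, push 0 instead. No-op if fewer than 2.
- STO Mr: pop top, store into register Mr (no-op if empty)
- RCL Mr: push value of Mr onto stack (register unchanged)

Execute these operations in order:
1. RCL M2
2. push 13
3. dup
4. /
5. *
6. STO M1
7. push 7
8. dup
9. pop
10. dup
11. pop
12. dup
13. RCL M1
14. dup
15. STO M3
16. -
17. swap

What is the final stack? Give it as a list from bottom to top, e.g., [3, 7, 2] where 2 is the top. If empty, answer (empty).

After op 1 (RCL M2): stack=[0] mem=[0,0,0,0]
After op 2 (push 13): stack=[0,13] mem=[0,0,0,0]
After op 3 (dup): stack=[0,13,13] mem=[0,0,0,0]
After op 4 (/): stack=[0,1] mem=[0,0,0,0]
After op 5 (*): stack=[0] mem=[0,0,0,0]
After op 6 (STO M1): stack=[empty] mem=[0,0,0,0]
After op 7 (push 7): stack=[7] mem=[0,0,0,0]
After op 8 (dup): stack=[7,7] mem=[0,0,0,0]
After op 9 (pop): stack=[7] mem=[0,0,0,0]
After op 10 (dup): stack=[7,7] mem=[0,0,0,0]
After op 11 (pop): stack=[7] mem=[0,0,0,0]
After op 12 (dup): stack=[7,7] mem=[0,0,0,0]
After op 13 (RCL M1): stack=[7,7,0] mem=[0,0,0,0]
After op 14 (dup): stack=[7,7,0,0] mem=[0,0,0,0]
After op 15 (STO M3): stack=[7,7,0] mem=[0,0,0,0]
After op 16 (-): stack=[7,7] mem=[0,0,0,0]
After op 17 (swap): stack=[7,7] mem=[0,0,0,0]

Answer: [7, 7]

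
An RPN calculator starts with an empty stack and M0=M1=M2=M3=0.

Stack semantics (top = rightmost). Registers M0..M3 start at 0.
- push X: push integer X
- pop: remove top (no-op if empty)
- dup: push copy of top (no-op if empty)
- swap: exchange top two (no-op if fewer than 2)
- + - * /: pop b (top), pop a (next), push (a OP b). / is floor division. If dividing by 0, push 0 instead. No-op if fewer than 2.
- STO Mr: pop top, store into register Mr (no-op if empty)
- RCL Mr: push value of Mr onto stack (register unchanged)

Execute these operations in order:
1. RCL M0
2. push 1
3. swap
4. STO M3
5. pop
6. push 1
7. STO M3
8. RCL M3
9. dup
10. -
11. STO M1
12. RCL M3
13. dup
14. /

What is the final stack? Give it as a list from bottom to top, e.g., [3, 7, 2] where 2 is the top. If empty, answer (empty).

Answer: [1]

Derivation:
After op 1 (RCL M0): stack=[0] mem=[0,0,0,0]
After op 2 (push 1): stack=[0,1] mem=[0,0,0,0]
After op 3 (swap): stack=[1,0] mem=[0,0,0,0]
After op 4 (STO M3): stack=[1] mem=[0,0,0,0]
After op 5 (pop): stack=[empty] mem=[0,0,0,0]
After op 6 (push 1): stack=[1] mem=[0,0,0,0]
After op 7 (STO M3): stack=[empty] mem=[0,0,0,1]
After op 8 (RCL M3): stack=[1] mem=[0,0,0,1]
After op 9 (dup): stack=[1,1] mem=[0,0,0,1]
After op 10 (-): stack=[0] mem=[0,0,0,1]
After op 11 (STO M1): stack=[empty] mem=[0,0,0,1]
After op 12 (RCL M3): stack=[1] mem=[0,0,0,1]
After op 13 (dup): stack=[1,1] mem=[0,0,0,1]
After op 14 (/): stack=[1] mem=[0,0,0,1]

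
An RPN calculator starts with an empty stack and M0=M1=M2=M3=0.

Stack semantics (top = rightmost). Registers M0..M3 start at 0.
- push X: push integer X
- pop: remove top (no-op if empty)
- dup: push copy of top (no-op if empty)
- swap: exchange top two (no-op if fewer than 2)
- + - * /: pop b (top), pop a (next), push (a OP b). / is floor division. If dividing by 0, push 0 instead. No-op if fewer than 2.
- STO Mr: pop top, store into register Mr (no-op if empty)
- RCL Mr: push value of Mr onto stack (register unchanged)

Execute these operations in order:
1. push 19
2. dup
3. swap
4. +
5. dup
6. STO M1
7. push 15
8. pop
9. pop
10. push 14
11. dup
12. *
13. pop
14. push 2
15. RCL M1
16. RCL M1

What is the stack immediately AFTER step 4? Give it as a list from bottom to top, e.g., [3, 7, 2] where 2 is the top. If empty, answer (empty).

After op 1 (push 19): stack=[19] mem=[0,0,0,0]
After op 2 (dup): stack=[19,19] mem=[0,0,0,0]
After op 3 (swap): stack=[19,19] mem=[0,0,0,0]
After op 4 (+): stack=[38] mem=[0,0,0,0]

[38]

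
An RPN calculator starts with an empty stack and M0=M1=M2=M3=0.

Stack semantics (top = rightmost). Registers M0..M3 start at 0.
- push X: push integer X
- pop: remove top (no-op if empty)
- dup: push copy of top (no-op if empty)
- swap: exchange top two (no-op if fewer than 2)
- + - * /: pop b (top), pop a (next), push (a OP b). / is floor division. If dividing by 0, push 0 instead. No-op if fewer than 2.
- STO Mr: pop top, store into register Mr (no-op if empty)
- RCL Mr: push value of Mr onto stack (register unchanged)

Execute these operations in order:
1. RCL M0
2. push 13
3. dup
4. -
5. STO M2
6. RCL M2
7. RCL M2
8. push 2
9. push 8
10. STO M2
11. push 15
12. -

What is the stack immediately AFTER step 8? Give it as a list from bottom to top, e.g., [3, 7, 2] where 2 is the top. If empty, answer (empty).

After op 1 (RCL M0): stack=[0] mem=[0,0,0,0]
After op 2 (push 13): stack=[0,13] mem=[0,0,0,0]
After op 3 (dup): stack=[0,13,13] mem=[0,0,0,0]
After op 4 (-): stack=[0,0] mem=[0,0,0,0]
After op 5 (STO M2): stack=[0] mem=[0,0,0,0]
After op 6 (RCL M2): stack=[0,0] mem=[0,0,0,0]
After op 7 (RCL M2): stack=[0,0,0] mem=[0,0,0,0]
After op 8 (push 2): stack=[0,0,0,2] mem=[0,0,0,0]

[0, 0, 0, 2]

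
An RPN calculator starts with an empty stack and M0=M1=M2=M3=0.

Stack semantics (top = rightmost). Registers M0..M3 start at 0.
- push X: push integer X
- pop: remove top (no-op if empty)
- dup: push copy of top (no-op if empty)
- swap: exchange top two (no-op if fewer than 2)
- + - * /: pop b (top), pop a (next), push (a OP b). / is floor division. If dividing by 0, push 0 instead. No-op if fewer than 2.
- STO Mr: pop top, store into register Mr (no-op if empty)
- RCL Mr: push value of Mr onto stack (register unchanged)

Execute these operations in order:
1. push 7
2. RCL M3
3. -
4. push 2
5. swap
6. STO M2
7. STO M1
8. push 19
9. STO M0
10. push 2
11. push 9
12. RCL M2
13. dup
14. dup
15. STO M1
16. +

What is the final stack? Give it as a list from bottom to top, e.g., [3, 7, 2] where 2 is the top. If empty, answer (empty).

After op 1 (push 7): stack=[7] mem=[0,0,0,0]
After op 2 (RCL M3): stack=[7,0] mem=[0,0,0,0]
After op 3 (-): stack=[7] mem=[0,0,0,0]
After op 4 (push 2): stack=[7,2] mem=[0,0,0,0]
After op 5 (swap): stack=[2,7] mem=[0,0,0,0]
After op 6 (STO M2): stack=[2] mem=[0,0,7,0]
After op 7 (STO M1): stack=[empty] mem=[0,2,7,0]
After op 8 (push 19): stack=[19] mem=[0,2,7,0]
After op 9 (STO M0): stack=[empty] mem=[19,2,7,0]
After op 10 (push 2): stack=[2] mem=[19,2,7,0]
After op 11 (push 9): stack=[2,9] mem=[19,2,7,0]
After op 12 (RCL M2): stack=[2,9,7] mem=[19,2,7,0]
After op 13 (dup): stack=[2,9,7,7] mem=[19,2,7,0]
After op 14 (dup): stack=[2,9,7,7,7] mem=[19,2,7,0]
After op 15 (STO M1): stack=[2,9,7,7] mem=[19,7,7,0]
After op 16 (+): stack=[2,9,14] mem=[19,7,7,0]

Answer: [2, 9, 14]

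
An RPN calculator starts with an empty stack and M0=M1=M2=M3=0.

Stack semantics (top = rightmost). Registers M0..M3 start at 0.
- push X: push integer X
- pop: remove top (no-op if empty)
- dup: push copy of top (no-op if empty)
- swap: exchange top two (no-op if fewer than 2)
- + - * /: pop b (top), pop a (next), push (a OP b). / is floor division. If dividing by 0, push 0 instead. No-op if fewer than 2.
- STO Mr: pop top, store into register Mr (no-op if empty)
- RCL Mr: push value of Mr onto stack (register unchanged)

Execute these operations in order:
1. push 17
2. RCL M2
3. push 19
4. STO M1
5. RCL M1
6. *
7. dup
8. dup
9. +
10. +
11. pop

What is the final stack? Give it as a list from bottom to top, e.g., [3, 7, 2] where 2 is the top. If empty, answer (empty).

Answer: [17]

Derivation:
After op 1 (push 17): stack=[17] mem=[0,0,0,0]
After op 2 (RCL M2): stack=[17,0] mem=[0,0,0,0]
After op 3 (push 19): stack=[17,0,19] mem=[0,0,0,0]
After op 4 (STO M1): stack=[17,0] mem=[0,19,0,0]
After op 5 (RCL M1): stack=[17,0,19] mem=[0,19,0,0]
After op 6 (*): stack=[17,0] mem=[0,19,0,0]
After op 7 (dup): stack=[17,0,0] mem=[0,19,0,0]
After op 8 (dup): stack=[17,0,0,0] mem=[0,19,0,0]
After op 9 (+): stack=[17,0,0] mem=[0,19,0,0]
After op 10 (+): stack=[17,0] mem=[0,19,0,0]
After op 11 (pop): stack=[17] mem=[0,19,0,0]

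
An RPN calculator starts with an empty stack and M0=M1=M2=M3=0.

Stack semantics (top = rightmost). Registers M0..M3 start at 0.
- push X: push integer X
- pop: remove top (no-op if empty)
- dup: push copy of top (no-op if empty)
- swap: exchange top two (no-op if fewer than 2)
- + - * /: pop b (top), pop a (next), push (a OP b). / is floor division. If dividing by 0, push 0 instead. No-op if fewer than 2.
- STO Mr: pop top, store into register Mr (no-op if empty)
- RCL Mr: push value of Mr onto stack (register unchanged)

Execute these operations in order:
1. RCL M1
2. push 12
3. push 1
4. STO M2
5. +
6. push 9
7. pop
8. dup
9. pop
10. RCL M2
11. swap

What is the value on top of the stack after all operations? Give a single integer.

Answer: 12

Derivation:
After op 1 (RCL M1): stack=[0] mem=[0,0,0,0]
After op 2 (push 12): stack=[0,12] mem=[0,0,0,0]
After op 3 (push 1): stack=[0,12,1] mem=[0,0,0,0]
After op 4 (STO M2): stack=[0,12] mem=[0,0,1,0]
After op 5 (+): stack=[12] mem=[0,0,1,0]
After op 6 (push 9): stack=[12,9] mem=[0,0,1,0]
After op 7 (pop): stack=[12] mem=[0,0,1,0]
After op 8 (dup): stack=[12,12] mem=[0,0,1,0]
After op 9 (pop): stack=[12] mem=[0,0,1,0]
After op 10 (RCL M2): stack=[12,1] mem=[0,0,1,0]
After op 11 (swap): stack=[1,12] mem=[0,0,1,0]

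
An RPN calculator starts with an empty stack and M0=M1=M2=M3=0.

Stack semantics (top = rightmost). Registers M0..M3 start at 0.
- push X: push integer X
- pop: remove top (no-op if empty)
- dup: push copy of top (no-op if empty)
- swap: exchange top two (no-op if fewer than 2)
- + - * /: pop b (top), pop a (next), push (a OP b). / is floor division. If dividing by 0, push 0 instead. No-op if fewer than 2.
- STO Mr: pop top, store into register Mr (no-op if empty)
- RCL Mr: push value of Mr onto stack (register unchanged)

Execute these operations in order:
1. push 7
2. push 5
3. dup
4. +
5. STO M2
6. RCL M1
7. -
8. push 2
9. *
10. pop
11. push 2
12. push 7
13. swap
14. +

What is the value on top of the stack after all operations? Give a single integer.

After op 1 (push 7): stack=[7] mem=[0,0,0,0]
After op 2 (push 5): stack=[7,5] mem=[0,0,0,0]
After op 3 (dup): stack=[7,5,5] mem=[0,0,0,0]
After op 4 (+): stack=[7,10] mem=[0,0,0,0]
After op 5 (STO M2): stack=[7] mem=[0,0,10,0]
After op 6 (RCL M1): stack=[7,0] mem=[0,0,10,0]
After op 7 (-): stack=[7] mem=[0,0,10,0]
After op 8 (push 2): stack=[7,2] mem=[0,0,10,0]
After op 9 (*): stack=[14] mem=[0,0,10,0]
After op 10 (pop): stack=[empty] mem=[0,0,10,0]
After op 11 (push 2): stack=[2] mem=[0,0,10,0]
After op 12 (push 7): stack=[2,7] mem=[0,0,10,0]
After op 13 (swap): stack=[7,2] mem=[0,0,10,0]
After op 14 (+): stack=[9] mem=[0,0,10,0]

Answer: 9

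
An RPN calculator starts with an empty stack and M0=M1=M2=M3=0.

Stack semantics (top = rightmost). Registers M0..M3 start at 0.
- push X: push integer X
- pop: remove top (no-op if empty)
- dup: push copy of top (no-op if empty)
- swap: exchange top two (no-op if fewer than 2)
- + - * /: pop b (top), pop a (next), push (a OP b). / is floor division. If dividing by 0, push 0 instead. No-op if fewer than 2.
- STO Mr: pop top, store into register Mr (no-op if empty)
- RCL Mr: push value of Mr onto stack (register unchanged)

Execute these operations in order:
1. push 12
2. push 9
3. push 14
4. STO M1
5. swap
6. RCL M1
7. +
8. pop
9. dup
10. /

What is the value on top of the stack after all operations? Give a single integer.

After op 1 (push 12): stack=[12] mem=[0,0,0,0]
After op 2 (push 9): stack=[12,9] mem=[0,0,0,0]
After op 3 (push 14): stack=[12,9,14] mem=[0,0,0,0]
After op 4 (STO M1): stack=[12,9] mem=[0,14,0,0]
After op 5 (swap): stack=[9,12] mem=[0,14,0,0]
After op 6 (RCL M1): stack=[9,12,14] mem=[0,14,0,0]
After op 7 (+): stack=[9,26] mem=[0,14,0,0]
After op 8 (pop): stack=[9] mem=[0,14,0,0]
After op 9 (dup): stack=[9,9] mem=[0,14,0,0]
After op 10 (/): stack=[1] mem=[0,14,0,0]

Answer: 1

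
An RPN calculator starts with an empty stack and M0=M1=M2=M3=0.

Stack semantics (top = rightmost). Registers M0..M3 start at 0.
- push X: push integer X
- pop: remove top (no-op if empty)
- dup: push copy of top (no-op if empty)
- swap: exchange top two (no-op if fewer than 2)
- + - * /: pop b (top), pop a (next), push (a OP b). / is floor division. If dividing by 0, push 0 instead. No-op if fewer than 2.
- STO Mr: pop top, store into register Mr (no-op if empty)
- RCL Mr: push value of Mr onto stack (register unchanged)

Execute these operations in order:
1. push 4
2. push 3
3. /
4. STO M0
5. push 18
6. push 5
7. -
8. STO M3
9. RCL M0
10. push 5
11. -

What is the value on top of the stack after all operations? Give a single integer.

After op 1 (push 4): stack=[4] mem=[0,0,0,0]
After op 2 (push 3): stack=[4,3] mem=[0,0,0,0]
After op 3 (/): stack=[1] mem=[0,0,0,0]
After op 4 (STO M0): stack=[empty] mem=[1,0,0,0]
After op 5 (push 18): stack=[18] mem=[1,0,0,0]
After op 6 (push 5): stack=[18,5] mem=[1,0,0,0]
After op 7 (-): stack=[13] mem=[1,0,0,0]
After op 8 (STO M3): stack=[empty] mem=[1,0,0,13]
After op 9 (RCL M0): stack=[1] mem=[1,0,0,13]
After op 10 (push 5): stack=[1,5] mem=[1,0,0,13]
After op 11 (-): stack=[-4] mem=[1,0,0,13]

Answer: -4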